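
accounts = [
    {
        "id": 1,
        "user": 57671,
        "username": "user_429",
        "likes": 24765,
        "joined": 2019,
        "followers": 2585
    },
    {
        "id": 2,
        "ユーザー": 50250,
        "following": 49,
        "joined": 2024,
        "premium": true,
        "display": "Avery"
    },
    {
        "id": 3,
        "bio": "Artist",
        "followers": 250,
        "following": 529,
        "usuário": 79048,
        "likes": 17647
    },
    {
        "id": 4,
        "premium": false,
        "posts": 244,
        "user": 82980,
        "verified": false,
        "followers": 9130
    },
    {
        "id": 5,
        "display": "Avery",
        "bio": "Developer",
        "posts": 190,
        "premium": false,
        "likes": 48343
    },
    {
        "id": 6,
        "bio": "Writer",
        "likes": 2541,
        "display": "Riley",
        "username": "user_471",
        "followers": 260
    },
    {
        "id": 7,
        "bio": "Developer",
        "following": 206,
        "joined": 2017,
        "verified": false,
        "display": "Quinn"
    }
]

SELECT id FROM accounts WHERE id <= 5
[1, 2, 3, 4, 5]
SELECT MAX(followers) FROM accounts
9130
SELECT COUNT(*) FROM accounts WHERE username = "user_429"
1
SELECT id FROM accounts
[1, 2, 3, 4, 5, 6, 7]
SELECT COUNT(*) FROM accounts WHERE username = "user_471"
1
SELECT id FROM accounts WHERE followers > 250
[1, 4, 6]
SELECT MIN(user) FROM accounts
57671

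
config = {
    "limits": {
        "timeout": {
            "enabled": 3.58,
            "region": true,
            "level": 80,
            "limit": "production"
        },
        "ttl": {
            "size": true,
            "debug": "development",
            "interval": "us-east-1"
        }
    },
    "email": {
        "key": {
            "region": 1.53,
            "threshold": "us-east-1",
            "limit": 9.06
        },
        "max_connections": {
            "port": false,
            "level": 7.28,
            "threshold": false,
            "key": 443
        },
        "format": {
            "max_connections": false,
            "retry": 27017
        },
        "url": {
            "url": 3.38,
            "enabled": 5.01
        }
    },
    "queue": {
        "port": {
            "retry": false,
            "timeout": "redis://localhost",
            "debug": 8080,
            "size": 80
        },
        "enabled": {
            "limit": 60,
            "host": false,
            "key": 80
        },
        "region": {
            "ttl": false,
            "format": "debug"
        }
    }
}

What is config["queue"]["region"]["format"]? "debug"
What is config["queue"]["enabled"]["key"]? 80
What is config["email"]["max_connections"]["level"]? 7.28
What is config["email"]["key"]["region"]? 1.53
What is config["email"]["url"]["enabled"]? 5.01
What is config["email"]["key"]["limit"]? 9.06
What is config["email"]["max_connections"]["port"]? False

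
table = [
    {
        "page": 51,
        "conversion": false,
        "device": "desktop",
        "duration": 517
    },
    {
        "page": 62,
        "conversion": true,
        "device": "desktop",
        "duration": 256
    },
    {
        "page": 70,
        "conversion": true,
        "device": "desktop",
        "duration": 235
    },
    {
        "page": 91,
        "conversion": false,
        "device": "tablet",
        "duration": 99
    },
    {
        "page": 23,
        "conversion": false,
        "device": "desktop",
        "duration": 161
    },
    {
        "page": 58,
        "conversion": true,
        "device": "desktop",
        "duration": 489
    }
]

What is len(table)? 6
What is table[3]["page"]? 91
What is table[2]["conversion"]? True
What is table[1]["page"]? 62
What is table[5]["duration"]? 489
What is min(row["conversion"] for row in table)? False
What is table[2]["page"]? 70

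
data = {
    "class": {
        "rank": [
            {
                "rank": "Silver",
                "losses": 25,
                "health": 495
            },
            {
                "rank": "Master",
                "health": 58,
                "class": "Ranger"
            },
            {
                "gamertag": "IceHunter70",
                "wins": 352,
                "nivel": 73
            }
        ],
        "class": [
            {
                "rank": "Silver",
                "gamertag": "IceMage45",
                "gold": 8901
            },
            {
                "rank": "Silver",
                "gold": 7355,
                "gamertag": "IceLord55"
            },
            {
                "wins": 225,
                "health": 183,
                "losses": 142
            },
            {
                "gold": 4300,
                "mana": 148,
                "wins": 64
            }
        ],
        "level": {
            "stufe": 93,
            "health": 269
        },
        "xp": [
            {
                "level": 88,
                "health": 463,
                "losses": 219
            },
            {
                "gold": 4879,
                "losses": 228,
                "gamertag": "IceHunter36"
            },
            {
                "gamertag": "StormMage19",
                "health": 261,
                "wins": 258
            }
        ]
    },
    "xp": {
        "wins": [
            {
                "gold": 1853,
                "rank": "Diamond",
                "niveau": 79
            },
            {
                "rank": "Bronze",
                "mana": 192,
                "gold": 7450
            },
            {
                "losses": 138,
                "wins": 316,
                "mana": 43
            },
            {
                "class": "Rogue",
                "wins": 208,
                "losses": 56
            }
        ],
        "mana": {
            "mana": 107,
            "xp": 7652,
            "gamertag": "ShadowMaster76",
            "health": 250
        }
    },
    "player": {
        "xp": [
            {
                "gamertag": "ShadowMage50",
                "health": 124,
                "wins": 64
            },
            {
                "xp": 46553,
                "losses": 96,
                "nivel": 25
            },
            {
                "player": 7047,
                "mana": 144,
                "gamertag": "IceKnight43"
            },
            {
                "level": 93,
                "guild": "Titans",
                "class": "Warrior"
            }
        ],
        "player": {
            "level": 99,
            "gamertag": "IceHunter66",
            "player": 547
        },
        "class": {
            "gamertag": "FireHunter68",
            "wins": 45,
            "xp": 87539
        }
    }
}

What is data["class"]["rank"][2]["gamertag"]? "IceHunter70"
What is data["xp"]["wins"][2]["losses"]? 138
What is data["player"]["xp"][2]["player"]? 7047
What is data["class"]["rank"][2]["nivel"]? 73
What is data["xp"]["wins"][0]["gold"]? 1853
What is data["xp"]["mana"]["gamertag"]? "ShadowMaster76"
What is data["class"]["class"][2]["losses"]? 142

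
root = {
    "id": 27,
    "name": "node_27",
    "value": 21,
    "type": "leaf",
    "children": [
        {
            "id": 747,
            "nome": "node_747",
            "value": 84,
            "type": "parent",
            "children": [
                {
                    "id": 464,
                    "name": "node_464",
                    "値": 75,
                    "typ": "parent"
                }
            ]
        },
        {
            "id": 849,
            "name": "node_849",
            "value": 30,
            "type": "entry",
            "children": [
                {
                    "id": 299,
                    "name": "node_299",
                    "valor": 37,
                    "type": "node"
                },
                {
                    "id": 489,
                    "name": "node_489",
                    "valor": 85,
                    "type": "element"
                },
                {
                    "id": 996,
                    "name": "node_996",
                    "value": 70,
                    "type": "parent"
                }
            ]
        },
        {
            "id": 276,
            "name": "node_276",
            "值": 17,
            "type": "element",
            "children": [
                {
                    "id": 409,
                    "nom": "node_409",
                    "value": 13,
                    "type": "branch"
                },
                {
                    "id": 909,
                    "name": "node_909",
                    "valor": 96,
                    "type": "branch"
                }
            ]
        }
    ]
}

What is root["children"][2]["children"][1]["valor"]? 96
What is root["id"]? 27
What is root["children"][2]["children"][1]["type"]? "branch"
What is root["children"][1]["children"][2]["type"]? "parent"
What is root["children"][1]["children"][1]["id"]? 489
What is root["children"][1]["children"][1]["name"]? "node_489"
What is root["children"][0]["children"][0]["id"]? 464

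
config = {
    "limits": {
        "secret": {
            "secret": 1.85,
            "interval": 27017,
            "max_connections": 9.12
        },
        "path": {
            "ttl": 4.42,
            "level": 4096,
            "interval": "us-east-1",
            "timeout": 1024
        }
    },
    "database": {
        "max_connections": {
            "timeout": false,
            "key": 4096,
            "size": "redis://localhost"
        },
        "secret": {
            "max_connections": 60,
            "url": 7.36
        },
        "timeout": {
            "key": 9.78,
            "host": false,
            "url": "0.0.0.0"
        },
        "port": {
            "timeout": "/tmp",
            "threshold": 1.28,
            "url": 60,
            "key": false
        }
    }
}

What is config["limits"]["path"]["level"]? 4096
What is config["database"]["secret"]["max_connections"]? 60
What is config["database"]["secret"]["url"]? 7.36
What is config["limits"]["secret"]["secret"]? 1.85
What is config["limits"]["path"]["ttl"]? 4.42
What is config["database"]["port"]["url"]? 60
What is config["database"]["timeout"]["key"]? 9.78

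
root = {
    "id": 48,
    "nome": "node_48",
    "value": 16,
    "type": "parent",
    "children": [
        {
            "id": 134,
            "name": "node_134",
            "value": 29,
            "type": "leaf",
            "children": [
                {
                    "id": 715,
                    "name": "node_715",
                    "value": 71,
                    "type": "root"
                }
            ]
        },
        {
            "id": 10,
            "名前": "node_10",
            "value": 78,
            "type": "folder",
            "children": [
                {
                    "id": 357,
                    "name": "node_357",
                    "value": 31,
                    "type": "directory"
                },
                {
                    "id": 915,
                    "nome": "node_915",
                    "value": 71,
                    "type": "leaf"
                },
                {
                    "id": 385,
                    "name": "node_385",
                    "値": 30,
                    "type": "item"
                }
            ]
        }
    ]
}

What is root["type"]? "parent"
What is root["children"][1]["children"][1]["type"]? "leaf"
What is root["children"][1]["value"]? 78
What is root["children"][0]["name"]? "node_134"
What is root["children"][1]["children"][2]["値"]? 30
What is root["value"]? 16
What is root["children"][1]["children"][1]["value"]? 71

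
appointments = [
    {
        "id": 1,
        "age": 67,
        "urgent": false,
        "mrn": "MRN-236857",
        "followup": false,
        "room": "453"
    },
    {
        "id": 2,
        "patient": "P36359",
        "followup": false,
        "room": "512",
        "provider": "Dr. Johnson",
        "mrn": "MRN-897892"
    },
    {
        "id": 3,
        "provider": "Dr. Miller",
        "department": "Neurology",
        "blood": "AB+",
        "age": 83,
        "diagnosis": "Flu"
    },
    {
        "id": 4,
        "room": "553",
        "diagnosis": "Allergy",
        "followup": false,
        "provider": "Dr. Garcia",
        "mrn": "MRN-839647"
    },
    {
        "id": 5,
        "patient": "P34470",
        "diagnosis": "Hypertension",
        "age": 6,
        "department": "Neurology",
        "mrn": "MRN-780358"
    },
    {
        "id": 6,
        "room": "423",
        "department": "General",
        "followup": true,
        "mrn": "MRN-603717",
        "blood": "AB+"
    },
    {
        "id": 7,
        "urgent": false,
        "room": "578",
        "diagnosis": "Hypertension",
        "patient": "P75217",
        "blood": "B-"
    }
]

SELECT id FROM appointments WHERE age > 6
[1, 3]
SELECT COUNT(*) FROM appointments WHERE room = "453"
1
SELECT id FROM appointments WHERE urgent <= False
[1, 7]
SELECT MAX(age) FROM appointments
83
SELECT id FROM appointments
[1, 2, 3, 4, 5, 6, 7]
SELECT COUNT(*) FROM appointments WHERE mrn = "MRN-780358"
1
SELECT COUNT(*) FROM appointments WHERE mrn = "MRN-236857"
1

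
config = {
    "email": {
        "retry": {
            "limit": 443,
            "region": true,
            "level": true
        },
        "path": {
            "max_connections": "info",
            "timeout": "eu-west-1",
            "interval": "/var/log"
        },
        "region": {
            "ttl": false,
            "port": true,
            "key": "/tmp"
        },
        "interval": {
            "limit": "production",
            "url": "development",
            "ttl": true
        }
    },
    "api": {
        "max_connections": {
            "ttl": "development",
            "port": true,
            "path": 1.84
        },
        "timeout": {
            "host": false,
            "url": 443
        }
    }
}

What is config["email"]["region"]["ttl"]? False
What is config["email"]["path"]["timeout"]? "eu-west-1"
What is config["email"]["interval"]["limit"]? "production"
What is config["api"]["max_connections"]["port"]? True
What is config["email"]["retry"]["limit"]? 443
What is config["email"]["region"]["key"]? "/tmp"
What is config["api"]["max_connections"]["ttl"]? "development"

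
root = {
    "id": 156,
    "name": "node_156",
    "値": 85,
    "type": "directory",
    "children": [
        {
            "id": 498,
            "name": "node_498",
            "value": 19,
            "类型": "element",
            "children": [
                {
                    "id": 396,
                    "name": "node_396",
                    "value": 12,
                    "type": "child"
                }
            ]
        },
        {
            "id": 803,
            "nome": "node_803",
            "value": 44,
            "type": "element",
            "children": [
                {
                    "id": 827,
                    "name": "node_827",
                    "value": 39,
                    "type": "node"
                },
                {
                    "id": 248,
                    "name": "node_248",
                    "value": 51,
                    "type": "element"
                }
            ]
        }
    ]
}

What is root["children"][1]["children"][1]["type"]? "element"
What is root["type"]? "directory"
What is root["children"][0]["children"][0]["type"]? "child"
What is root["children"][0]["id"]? 498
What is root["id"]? 156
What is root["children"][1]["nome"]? "node_803"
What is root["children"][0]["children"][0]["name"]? "node_396"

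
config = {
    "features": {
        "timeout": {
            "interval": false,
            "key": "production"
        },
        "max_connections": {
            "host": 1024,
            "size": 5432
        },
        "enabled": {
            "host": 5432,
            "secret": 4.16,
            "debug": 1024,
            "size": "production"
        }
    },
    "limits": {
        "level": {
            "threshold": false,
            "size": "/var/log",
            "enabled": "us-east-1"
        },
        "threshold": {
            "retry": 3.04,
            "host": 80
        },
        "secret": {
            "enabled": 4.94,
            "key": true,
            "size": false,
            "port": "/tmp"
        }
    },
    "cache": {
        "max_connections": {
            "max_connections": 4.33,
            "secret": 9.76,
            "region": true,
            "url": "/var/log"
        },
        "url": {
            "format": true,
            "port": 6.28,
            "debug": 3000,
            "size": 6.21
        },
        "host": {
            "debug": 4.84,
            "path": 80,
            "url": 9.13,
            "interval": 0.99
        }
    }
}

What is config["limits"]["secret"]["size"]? False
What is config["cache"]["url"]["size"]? 6.21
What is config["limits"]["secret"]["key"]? True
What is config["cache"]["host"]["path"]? 80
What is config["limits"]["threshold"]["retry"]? 3.04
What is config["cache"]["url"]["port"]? 6.28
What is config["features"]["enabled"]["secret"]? 4.16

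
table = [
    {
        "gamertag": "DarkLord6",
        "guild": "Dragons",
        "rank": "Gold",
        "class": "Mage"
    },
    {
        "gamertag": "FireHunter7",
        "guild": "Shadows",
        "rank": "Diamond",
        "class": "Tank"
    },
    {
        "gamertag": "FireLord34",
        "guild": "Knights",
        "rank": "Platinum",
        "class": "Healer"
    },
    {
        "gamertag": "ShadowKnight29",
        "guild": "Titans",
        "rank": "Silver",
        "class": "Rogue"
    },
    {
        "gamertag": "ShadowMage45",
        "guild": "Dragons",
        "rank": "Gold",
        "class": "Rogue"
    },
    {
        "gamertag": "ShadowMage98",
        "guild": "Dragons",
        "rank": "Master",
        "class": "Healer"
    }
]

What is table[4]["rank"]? "Gold"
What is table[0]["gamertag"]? "DarkLord6"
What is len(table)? 6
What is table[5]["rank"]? "Master"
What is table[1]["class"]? "Tank"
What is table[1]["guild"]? "Shadows"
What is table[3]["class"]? "Rogue"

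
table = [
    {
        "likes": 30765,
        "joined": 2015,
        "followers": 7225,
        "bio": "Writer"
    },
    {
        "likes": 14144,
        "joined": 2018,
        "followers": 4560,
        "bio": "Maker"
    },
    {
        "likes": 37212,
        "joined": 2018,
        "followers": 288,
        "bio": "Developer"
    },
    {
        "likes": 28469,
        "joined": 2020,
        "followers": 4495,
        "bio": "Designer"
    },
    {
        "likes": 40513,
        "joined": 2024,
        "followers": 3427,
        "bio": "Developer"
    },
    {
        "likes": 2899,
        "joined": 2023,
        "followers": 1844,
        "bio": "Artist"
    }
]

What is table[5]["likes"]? 2899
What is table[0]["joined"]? 2015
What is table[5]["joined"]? 2023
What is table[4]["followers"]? 3427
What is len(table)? 6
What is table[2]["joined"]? 2018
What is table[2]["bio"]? "Developer"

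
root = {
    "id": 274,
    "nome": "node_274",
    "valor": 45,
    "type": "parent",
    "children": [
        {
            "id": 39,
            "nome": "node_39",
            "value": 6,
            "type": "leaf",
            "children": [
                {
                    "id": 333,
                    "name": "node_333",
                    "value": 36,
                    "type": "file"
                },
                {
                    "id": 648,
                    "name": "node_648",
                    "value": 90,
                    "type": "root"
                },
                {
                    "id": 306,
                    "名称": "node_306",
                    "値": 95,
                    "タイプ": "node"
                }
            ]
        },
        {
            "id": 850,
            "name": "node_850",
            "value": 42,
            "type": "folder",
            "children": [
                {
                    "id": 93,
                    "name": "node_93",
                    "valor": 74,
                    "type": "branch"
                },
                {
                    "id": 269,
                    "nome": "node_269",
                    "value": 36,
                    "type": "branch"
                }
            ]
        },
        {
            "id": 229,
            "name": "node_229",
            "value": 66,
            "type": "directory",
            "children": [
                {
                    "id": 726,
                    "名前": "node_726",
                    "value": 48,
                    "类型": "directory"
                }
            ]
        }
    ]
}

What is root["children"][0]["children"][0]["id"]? 333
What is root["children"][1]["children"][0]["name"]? "node_93"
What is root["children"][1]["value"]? 42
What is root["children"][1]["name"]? "node_850"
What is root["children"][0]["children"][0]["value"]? 36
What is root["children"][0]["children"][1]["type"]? "root"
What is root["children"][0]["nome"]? "node_39"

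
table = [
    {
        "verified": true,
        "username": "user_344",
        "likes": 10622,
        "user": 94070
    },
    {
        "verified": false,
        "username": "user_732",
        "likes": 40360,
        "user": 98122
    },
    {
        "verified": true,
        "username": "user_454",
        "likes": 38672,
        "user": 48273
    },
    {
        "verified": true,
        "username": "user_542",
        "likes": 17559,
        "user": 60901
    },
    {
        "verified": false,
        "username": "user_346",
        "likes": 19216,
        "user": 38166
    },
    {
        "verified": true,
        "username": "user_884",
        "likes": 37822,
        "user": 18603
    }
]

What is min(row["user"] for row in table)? 18603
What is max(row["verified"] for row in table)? True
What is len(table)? 6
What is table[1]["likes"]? 40360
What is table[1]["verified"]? False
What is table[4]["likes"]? 19216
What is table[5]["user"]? 18603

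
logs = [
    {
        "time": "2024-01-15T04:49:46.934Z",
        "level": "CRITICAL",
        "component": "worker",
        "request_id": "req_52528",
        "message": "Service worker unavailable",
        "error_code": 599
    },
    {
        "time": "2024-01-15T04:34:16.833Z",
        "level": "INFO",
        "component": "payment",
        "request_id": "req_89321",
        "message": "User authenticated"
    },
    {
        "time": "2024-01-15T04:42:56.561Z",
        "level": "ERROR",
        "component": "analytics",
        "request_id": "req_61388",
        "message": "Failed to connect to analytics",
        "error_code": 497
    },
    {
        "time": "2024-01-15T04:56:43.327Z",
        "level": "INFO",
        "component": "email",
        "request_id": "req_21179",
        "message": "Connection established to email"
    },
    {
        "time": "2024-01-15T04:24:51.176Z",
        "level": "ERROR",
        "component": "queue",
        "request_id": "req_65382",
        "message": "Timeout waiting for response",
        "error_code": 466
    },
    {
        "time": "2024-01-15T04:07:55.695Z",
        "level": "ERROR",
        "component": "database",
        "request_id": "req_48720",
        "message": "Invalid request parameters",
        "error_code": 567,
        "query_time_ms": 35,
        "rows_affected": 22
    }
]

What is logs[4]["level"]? "ERROR"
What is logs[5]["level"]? "ERROR"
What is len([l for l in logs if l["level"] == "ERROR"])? 3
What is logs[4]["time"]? "2024-01-15T04:24:51.176Z"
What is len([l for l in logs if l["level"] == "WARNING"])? 0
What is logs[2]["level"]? "ERROR"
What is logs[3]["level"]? "INFO"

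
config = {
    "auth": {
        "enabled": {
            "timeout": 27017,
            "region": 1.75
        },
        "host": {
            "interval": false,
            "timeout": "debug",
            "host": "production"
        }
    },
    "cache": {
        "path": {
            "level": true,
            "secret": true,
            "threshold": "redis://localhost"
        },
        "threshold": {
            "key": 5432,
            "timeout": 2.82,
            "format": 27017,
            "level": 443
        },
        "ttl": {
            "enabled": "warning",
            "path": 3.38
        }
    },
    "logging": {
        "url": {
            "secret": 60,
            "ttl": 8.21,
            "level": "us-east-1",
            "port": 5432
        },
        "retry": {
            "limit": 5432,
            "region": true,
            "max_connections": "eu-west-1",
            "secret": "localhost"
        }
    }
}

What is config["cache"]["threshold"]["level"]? 443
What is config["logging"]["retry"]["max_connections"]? "eu-west-1"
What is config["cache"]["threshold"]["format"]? 27017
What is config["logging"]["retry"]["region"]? True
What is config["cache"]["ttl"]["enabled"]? "warning"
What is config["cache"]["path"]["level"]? True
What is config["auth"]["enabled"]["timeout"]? 27017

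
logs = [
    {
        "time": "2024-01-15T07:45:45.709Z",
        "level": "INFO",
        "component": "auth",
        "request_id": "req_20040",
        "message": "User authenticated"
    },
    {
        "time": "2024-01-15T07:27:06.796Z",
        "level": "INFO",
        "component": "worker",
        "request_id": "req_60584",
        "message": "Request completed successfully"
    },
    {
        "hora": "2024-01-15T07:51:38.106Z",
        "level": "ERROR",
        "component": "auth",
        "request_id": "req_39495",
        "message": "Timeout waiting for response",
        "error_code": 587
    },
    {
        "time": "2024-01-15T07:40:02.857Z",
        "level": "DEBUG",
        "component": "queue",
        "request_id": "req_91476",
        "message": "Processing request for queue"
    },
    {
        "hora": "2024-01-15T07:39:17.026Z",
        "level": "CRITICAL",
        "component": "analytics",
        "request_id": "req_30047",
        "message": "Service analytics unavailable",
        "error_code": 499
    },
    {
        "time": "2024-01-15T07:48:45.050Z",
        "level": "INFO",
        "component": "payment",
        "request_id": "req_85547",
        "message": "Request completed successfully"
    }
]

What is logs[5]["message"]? "Request completed successfully"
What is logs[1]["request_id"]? "req_60584"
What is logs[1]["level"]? "INFO"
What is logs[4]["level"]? "CRITICAL"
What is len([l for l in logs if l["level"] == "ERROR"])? 1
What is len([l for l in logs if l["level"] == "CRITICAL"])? 1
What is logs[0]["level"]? "INFO"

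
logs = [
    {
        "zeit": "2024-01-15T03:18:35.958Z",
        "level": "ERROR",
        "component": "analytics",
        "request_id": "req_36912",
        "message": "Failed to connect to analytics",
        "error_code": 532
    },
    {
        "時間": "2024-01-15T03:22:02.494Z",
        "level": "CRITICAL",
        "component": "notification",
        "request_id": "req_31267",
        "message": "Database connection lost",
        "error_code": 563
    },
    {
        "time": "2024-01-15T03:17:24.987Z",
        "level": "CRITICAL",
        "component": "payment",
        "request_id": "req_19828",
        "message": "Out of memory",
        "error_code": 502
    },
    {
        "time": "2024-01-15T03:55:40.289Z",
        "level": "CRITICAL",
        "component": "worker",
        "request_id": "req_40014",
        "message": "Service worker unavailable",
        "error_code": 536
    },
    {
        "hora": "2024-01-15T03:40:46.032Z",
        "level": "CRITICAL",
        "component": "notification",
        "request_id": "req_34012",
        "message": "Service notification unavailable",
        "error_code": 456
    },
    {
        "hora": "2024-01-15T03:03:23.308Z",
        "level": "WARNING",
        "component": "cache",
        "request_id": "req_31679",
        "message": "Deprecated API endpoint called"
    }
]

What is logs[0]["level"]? "ERROR"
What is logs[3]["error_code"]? 536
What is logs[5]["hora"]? "2024-01-15T03:03:23.308Z"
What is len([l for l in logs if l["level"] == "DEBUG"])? 0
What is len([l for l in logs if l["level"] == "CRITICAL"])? 4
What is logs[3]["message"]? "Service worker unavailable"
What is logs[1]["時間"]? "2024-01-15T03:22:02.494Z"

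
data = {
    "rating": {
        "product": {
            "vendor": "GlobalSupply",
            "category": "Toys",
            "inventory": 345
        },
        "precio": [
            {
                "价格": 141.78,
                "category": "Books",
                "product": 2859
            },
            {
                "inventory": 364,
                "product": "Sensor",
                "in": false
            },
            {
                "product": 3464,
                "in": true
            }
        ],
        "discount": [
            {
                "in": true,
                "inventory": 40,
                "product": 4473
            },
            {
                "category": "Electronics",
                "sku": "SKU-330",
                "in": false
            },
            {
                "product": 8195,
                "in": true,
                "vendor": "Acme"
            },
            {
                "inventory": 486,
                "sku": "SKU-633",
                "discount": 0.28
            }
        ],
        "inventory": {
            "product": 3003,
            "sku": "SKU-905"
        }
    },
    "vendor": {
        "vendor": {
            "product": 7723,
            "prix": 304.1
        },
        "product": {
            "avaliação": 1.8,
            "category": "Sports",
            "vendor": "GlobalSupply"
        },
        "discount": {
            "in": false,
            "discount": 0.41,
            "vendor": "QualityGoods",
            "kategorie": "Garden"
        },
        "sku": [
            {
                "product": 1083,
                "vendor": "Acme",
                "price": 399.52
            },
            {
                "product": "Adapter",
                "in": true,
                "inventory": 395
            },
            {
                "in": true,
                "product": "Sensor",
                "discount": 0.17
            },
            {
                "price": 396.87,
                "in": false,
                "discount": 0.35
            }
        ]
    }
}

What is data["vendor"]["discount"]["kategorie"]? "Garden"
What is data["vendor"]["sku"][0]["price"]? 399.52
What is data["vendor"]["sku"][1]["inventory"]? 395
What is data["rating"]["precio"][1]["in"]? False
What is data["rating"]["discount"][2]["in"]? True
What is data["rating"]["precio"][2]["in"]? True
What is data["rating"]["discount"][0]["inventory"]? 40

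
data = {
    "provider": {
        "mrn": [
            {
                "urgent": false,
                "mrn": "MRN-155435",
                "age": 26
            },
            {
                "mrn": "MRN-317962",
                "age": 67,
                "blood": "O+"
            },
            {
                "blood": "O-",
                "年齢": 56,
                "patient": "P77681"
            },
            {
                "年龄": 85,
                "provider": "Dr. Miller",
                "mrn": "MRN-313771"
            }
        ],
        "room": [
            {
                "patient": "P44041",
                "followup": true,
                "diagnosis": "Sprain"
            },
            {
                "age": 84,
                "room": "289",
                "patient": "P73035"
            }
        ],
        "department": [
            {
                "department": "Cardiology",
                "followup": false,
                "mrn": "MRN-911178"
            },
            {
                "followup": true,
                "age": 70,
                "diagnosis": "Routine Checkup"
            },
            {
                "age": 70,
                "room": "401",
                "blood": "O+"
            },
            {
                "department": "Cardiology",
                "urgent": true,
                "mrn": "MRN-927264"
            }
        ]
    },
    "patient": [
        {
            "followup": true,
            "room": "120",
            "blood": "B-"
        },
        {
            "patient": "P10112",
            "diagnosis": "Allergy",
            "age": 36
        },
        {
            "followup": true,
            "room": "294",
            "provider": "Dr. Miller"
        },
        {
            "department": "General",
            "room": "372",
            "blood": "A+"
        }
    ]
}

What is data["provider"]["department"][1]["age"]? 70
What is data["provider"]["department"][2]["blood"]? "O+"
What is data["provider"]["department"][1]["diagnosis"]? "Routine Checkup"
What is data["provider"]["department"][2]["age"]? 70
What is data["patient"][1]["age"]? 36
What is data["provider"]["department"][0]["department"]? "Cardiology"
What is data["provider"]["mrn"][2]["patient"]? "P77681"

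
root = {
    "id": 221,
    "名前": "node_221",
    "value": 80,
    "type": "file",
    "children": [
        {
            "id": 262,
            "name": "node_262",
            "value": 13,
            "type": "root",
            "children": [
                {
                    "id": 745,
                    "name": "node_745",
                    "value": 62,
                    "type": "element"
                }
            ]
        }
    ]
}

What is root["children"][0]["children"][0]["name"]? "node_745"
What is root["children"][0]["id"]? 262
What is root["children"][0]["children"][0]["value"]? 62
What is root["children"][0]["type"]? "root"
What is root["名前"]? "node_221"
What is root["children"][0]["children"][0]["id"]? 745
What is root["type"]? "file"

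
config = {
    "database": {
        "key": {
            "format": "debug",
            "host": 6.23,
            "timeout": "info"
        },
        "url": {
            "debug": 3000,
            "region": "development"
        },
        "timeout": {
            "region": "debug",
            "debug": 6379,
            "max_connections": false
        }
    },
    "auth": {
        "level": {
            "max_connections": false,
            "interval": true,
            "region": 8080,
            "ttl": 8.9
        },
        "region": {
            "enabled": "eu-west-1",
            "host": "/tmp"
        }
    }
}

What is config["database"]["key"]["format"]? "debug"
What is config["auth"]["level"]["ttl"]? 8.9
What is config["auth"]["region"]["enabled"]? "eu-west-1"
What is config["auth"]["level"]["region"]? 8080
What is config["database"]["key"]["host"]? 6.23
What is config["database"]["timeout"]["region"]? "debug"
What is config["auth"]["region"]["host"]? "/tmp"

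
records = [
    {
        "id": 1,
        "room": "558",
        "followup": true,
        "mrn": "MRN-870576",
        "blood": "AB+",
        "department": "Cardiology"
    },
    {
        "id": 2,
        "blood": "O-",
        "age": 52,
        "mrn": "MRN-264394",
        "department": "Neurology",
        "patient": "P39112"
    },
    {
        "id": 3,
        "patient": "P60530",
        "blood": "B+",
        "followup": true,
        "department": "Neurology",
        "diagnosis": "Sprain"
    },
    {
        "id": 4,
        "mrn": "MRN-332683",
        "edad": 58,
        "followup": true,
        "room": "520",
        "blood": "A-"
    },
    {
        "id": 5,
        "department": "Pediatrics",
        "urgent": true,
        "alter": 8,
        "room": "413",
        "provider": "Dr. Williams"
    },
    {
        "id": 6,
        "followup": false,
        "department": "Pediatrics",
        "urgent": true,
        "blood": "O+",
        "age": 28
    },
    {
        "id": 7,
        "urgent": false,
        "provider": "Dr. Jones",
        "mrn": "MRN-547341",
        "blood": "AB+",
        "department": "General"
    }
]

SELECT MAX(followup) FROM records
True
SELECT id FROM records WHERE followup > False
[1, 3, 4]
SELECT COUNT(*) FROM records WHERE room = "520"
1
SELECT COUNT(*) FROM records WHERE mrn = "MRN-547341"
1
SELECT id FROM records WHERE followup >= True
[1, 3, 4]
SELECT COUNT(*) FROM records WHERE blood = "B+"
1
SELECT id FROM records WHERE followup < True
[6]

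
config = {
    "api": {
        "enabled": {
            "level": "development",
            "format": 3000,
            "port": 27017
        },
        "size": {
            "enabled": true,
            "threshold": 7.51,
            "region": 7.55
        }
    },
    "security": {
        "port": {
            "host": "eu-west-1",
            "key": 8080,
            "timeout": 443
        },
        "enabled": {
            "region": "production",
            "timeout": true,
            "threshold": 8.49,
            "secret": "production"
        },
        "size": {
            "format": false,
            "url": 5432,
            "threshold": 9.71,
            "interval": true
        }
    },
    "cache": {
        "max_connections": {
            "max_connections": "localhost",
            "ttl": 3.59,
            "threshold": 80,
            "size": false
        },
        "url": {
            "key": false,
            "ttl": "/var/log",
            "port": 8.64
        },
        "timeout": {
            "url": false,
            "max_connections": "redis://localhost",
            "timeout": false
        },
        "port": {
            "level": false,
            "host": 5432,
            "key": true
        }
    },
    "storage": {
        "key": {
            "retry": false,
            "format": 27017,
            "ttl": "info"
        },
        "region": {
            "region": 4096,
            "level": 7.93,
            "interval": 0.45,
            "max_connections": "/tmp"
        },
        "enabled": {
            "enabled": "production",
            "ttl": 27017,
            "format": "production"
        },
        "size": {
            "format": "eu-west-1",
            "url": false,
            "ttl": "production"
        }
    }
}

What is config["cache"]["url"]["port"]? 8.64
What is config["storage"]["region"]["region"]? 4096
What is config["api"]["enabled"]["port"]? 27017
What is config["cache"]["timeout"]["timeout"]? False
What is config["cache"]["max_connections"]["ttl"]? 3.59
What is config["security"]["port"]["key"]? 8080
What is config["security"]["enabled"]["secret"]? "production"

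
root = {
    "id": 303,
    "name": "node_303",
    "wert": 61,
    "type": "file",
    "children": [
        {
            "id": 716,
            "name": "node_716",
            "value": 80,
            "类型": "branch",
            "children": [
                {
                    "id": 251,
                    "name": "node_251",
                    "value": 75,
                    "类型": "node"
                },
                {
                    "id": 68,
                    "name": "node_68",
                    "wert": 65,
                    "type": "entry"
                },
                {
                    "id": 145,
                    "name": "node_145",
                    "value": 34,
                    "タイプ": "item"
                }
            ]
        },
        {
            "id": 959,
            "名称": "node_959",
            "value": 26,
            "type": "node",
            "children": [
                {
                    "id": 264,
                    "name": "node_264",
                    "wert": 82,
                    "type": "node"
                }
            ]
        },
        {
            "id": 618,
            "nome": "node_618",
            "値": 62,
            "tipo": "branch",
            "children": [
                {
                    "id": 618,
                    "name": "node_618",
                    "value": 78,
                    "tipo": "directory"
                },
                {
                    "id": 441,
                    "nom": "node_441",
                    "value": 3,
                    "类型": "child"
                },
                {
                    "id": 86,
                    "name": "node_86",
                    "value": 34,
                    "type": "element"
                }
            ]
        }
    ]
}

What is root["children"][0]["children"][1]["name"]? "node_68"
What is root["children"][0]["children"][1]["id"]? 68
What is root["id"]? 303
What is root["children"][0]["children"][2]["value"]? 34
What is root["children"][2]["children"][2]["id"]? 86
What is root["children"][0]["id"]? 716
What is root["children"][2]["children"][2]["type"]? "element"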